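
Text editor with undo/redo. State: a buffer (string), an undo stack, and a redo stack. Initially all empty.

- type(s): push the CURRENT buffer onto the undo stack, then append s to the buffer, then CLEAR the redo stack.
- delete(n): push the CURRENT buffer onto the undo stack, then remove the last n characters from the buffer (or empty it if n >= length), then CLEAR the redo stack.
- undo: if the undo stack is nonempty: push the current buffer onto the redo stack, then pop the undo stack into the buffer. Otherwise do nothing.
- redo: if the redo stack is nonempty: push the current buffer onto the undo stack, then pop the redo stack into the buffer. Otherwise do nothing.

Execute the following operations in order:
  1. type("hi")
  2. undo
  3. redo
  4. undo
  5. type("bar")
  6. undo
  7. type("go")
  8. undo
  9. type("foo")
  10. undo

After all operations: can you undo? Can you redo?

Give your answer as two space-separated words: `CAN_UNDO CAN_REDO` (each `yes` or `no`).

After op 1 (type): buf='hi' undo_depth=1 redo_depth=0
After op 2 (undo): buf='(empty)' undo_depth=0 redo_depth=1
After op 3 (redo): buf='hi' undo_depth=1 redo_depth=0
After op 4 (undo): buf='(empty)' undo_depth=0 redo_depth=1
After op 5 (type): buf='bar' undo_depth=1 redo_depth=0
After op 6 (undo): buf='(empty)' undo_depth=0 redo_depth=1
After op 7 (type): buf='go' undo_depth=1 redo_depth=0
After op 8 (undo): buf='(empty)' undo_depth=0 redo_depth=1
After op 9 (type): buf='foo' undo_depth=1 redo_depth=0
After op 10 (undo): buf='(empty)' undo_depth=0 redo_depth=1

Answer: no yes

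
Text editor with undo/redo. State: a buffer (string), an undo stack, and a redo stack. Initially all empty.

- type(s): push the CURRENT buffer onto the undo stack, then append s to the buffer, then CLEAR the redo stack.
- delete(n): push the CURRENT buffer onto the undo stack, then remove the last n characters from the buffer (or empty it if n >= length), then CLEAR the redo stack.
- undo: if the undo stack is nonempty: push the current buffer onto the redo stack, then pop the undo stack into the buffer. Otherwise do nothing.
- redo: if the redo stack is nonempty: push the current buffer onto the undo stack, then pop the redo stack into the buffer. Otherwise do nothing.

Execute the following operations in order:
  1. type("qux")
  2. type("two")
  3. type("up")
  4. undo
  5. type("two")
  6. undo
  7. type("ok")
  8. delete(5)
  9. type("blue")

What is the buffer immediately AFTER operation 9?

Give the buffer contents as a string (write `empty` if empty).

Answer: quxblue

Derivation:
After op 1 (type): buf='qux' undo_depth=1 redo_depth=0
After op 2 (type): buf='quxtwo' undo_depth=2 redo_depth=0
After op 3 (type): buf='quxtwoup' undo_depth=3 redo_depth=0
After op 4 (undo): buf='quxtwo' undo_depth=2 redo_depth=1
After op 5 (type): buf='quxtwotwo' undo_depth=3 redo_depth=0
After op 6 (undo): buf='quxtwo' undo_depth=2 redo_depth=1
After op 7 (type): buf='quxtwook' undo_depth=3 redo_depth=0
After op 8 (delete): buf='qux' undo_depth=4 redo_depth=0
After op 9 (type): buf='quxblue' undo_depth=5 redo_depth=0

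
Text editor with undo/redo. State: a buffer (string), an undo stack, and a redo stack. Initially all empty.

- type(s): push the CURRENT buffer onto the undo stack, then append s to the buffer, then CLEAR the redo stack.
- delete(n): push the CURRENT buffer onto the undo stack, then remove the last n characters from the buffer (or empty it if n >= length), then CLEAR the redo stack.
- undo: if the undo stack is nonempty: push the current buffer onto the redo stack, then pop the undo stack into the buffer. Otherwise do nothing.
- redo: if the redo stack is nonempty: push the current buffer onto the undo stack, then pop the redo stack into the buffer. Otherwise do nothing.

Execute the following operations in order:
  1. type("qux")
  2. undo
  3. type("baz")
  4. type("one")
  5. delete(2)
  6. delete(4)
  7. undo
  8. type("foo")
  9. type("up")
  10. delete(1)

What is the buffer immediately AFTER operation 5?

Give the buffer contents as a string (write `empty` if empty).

Answer: bazo

Derivation:
After op 1 (type): buf='qux' undo_depth=1 redo_depth=0
After op 2 (undo): buf='(empty)' undo_depth=0 redo_depth=1
After op 3 (type): buf='baz' undo_depth=1 redo_depth=0
After op 4 (type): buf='bazone' undo_depth=2 redo_depth=0
After op 5 (delete): buf='bazo' undo_depth=3 redo_depth=0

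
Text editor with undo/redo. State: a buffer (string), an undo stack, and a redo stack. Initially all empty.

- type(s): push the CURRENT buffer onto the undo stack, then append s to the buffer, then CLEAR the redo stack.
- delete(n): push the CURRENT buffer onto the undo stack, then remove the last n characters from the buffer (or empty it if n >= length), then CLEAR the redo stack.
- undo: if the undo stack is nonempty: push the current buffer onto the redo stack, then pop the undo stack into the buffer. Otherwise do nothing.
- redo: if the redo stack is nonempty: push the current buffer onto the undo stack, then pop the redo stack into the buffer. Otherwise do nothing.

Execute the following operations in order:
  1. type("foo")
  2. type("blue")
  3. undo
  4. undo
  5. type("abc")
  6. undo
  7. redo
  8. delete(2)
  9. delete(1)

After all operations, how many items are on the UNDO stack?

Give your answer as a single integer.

Answer: 3

Derivation:
After op 1 (type): buf='foo' undo_depth=1 redo_depth=0
After op 2 (type): buf='fooblue' undo_depth=2 redo_depth=0
After op 3 (undo): buf='foo' undo_depth=1 redo_depth=1
After op 4 (undo): buf='(empty)' undo_depth=0 redo_depth=2
After op 5 (type): buf='abc' undo_depth=1 redo_depth=0
After op 6 (undo): buf='(empty)' undo_depth=0 redo_depth=1
After op 7 (redo): buf='abc' undo_depth=1 redo_depth=0
After op 8 (delete): buf='a' undo_depth=2 redo_depth=0
After op 9 (delete): buf='(empty)' undo_depth=3 redo_depth=0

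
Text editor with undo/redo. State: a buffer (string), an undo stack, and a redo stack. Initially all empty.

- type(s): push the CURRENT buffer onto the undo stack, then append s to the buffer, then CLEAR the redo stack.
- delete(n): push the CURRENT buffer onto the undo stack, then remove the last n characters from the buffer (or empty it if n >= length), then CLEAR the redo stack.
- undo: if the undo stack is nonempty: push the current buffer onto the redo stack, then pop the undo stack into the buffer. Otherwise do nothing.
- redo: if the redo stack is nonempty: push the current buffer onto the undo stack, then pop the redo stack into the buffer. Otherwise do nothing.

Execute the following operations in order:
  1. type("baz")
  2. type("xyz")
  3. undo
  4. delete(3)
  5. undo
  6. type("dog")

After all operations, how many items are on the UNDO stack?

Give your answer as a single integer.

After op 1 (type): buf='baz' undo_depth=1 redo_depth=0
After op 2 (type): buf='bazxyz' undo_depth=2 redo_depth=0
After op 3 (undo): buf='baz' undo_depth=1 redo_depth=1
After op 4 (delete): buf='(empty)' undo_depth=2 redo_depth=0
After op 5 (undo): buf='baz' undo_depth=1 redo_depth=1
After op 6 (type): buf='bazdog' undo_depth=2 redo_depth=0

Answer: 2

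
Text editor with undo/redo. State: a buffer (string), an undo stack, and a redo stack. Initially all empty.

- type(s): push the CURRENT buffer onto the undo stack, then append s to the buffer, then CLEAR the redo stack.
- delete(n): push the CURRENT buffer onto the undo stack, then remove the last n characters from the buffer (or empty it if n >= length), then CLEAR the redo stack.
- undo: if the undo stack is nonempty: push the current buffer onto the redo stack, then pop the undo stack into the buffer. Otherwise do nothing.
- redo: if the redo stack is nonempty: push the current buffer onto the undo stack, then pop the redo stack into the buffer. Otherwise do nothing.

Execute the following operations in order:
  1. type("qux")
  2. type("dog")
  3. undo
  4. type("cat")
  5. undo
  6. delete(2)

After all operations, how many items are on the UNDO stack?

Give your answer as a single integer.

Answer: 2

Derivation:
After op 1 (type): buf='qux' undo_depth=1 redo_depth=0
After op 2 (type): buf='quxdog' undo_depth=2 redo_depth=0
After op 3 (undo): buf='qux' undo_depth=1 redo_depth=1
After op 4 (type): buf='quxcat' undo_depth=2 redo_depth=0
After op 5 (undo): buf='qux' undo_depth=1 redo_depth=1
After op 6 (delete): buf='q' undo_depth=2 redo_depth=0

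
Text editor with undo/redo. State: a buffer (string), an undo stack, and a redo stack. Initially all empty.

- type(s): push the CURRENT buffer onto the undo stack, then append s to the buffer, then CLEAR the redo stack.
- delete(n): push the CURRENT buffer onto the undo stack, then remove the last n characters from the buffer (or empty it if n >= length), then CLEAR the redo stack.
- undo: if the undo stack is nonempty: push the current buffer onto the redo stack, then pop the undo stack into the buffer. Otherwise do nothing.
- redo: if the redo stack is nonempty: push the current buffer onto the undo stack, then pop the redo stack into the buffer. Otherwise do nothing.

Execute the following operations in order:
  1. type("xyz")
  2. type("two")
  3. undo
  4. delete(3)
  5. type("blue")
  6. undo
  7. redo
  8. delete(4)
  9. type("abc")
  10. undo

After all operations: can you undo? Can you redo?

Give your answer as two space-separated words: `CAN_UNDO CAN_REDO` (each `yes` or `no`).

After op 1 (type): buf='xyz' undo_depth=1 redo_depth=0
After op 2 (type): buf='xyztwo' undo_depth=2 redo_depth=0
After op 3 (undo): buf='xyz' undo_depth=1 redo_depth=1
After op 4 (delete): buf='(empty)' undo_depth=2 redo_depth=0
After op 5 (type): buf='blue' undo_depth=3 redo_depth=0
After op 6 (undo): buf='(empty)' undo_depth=2 redo_depth=1
After op 7 (redo): buf='blue' undo_depth=3 redo_depth=0
After op 8 (delete): buf='(empty)' undo_depth=4 redo_depth=0
After op 9 (type): buf='abc' undo_depth=5 redo_depth=0
After op 10 (undo): buf='(empty)' undo_depth=4 redo_depth=1

Answer: yes yes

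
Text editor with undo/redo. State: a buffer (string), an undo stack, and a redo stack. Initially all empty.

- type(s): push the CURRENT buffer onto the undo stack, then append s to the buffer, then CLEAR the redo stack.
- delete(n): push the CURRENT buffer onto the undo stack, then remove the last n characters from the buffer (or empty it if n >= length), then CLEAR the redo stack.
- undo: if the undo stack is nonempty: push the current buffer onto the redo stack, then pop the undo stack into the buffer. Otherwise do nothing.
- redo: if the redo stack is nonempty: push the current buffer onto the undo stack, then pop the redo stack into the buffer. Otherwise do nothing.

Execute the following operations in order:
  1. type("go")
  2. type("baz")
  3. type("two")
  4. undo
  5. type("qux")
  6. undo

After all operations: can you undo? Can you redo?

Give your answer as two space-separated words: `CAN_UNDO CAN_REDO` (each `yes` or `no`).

Answer: yes yes

Derivation:
After op 1 (type): buf='go' undo_depth=1 redo_depth=0
After op 2 (type): buf='gobaz' undo_depth=2 redo_depth=0
After op 3 (type): buf='gobaztwo' undo_depth=3 redo_depth=0
After op 4 (undo): buf='gobaz' undo_depth=2 redo_depth=1
After op 5 (type): buf='gobazqux' undo_depth=3 redo_depth=0
After op 6 (undo): buf='gobaz' undo_depth=2 redo_depth=1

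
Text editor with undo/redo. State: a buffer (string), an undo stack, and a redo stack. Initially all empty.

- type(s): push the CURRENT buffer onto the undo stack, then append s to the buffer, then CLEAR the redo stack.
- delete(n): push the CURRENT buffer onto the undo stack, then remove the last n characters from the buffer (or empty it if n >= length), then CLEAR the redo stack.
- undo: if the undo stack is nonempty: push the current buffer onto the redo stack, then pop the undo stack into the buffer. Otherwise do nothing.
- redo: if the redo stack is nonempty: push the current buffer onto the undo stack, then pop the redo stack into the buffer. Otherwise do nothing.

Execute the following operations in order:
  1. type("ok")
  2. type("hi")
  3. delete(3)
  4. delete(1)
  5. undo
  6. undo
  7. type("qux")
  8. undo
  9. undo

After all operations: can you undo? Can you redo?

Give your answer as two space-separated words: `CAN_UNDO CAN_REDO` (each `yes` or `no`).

After op 1 (type): buf='ok' undo_depth=1 redo_depth=0
After op 2 (type): buf='okhi' undo_depth=2 redo_depth=0
After op 3 (delete): buf='o' undo_depth=3 redo_depth=0
After op 4 (delete): buf='(empty)' undo_depth=4 redo_depth=0
After op 5 (undo): buf='o' undo_depth=3 redo_depth=1
After op 6 (undo): buf='okhi' undo_depth=2 redo_depth=2
After op 7 (type): buf='okhiqux' undo_depth=3 redo_depth=0
After op 8 (undo): buf='okhi' undo_depth=2 redo_depth=1
After op 9 (undo): buf='ok' undo_depth=1 redo_depth=2

Answer: yes yes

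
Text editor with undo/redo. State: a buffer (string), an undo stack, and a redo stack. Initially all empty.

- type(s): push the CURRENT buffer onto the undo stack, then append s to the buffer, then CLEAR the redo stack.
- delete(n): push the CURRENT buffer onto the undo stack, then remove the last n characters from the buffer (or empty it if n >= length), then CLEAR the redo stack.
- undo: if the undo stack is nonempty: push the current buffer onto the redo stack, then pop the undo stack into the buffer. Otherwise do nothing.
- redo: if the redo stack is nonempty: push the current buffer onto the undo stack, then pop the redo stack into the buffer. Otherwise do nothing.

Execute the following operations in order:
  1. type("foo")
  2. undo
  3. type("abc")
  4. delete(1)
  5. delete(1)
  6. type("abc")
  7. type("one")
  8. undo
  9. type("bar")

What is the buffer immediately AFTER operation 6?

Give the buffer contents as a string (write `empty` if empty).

Answer: aabc

Derivation:
After op 1 (type): buf='foo' undo_depth=1 redo_depth=0
After op 2 (undo): buf='(empty)' undo_depth=0 redo_depth=1
After op 3 (type): buf='abc' undo_depth=1 redo_depth=0
After op 4 (delete): buf='ab' undo_depth=2 redo_depth=0
After op 5 (delete): buf='a' undo_depth=3 redo_depth=0
After op 6 (type): buf='aabc' undo_depth=4 redo_depth=0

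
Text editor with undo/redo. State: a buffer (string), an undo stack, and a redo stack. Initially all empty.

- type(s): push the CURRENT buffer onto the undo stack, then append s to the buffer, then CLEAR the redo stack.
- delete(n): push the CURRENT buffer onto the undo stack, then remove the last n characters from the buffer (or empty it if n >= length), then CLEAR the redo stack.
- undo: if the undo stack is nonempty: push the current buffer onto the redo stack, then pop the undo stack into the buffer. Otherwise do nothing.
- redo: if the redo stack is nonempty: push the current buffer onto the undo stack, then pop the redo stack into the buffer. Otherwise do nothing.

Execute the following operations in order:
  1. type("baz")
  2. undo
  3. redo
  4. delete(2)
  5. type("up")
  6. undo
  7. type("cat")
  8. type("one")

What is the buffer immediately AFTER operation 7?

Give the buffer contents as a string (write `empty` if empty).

After op 1 (type): buf='baz' undo_depth=1 redo_depth=0
After op 2 (undo): buf='(empty)' undo_depth=0 redo_depth=1
After op 3 (redo): buf='baz' undo_depth=1 redo_depth=0
After op 4 (delete): buf='b' undo_depth=2 redo_depth=0
After op 5 (type): buf='bup' undo_depth=3 redo_depth=0
After op 6 (undo): buf='b' undo_depth=2 redo_depth=1
After op 7 (type): buf='bcat' undo_depth=3 redo_depth=0

Answer: bcat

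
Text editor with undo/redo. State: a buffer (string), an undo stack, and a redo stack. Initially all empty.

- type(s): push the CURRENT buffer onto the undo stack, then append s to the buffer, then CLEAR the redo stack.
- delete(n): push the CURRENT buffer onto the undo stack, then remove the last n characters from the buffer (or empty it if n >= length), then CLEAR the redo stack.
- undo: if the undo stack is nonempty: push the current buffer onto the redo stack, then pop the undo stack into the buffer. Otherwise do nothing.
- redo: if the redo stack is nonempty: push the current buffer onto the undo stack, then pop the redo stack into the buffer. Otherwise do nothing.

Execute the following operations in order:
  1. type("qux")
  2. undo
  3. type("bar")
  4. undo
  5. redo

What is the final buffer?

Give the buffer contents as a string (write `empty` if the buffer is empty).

Answer: bar

Derivation:
After op 1 (type): buf='qux' undo_depth=1 redo_depth=0
After op 2 (undo): buf='(empty)' undo_depth=0 redo_depth=1
After op 3 (type): buf='bar' undo_depth=1 redo_depth=0
After op 4 (undo): buf='(empty)' undo_depth=0 redo_depth=1
After op 5 (redo): buf='bar' undo_depth=1 redo_depth=0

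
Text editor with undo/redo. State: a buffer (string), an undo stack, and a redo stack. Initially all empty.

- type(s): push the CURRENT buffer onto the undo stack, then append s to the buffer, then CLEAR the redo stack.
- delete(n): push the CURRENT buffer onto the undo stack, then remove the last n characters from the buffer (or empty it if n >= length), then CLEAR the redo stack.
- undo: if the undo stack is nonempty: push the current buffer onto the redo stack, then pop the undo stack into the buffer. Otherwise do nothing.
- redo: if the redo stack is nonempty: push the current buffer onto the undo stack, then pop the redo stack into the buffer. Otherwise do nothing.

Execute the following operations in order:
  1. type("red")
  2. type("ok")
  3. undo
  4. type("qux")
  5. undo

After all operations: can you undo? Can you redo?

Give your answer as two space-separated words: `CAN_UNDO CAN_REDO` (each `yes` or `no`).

Answer: yes yes

Derivation:
After op 1 (type): buf='red' undo_depth=1 redo_depth=0
After op 2 (type): buf='redok' undo_depth=2 redo_depth=0
After op 3 (undo): buf='red' undo_depth=1 redo_depth=1
After op 4 (type): buf='redqux' undo_depth=2 redo_depth=0
After op 5 (undo): buf='red' undo_depth=1 redo_depth=1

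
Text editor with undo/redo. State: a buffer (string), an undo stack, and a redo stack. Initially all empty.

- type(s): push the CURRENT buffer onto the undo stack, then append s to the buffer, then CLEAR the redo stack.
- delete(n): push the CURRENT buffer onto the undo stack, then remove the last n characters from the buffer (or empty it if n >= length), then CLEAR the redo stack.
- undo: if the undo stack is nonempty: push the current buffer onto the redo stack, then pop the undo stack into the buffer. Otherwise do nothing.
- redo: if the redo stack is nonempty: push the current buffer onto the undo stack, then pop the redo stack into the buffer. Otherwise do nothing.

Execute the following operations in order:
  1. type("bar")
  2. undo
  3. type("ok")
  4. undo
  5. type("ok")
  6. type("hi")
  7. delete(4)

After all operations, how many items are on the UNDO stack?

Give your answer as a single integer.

After op 1 (type): buf='bar' undo_depth=1 redo_depth=0
After op 2 (undo): buf='(empty)' undo_depth=0 redo_depth=1
After op 3 (type): buf='ok' undo_depth=1 redo_depth=0
After op 4 (undo): buf='(empty)' undo_depth=0 redo_depth=1
After op 5 (type): buf='ok' undo_depth=1 redo_depth=0
After op 6 (type): buf='okhi' undo_depth=2 redo_depth=0
After op 7 (delete): buf='(empty)' undo_depth=3 redo_depth=0

Answer: 3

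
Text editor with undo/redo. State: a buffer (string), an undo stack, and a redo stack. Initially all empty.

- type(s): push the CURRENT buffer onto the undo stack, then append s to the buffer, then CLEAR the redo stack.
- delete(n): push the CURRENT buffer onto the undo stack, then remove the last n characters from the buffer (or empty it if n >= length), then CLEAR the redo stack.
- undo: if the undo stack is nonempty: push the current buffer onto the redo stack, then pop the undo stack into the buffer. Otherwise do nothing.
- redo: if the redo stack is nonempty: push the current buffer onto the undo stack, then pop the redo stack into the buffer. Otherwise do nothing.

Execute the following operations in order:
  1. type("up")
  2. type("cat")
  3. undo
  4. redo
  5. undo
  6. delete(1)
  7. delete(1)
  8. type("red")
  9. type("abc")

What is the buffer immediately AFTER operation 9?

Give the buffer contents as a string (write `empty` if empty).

Answer: redabc

Derivation:
After op 1 (type): buf='up' undo_depth=1 redo_depth=0
After op 2 (type): buf='upcat' undo_depth=2 redo_depth=0
After op 3 (undo): buf='up' undo_depth=1 redo_depth=1
After op 4 (redo): buf='upcat' undo_depth=2 redo_depth=0
After op 5 (undo): buf='up' undo_depth=1 redo_depth=1
After op 6 (delete): buf='u' undo_depth=2 redo_depth=0
After op 7 (delete): buf='(empty)' undo_depth=3 redo_depth=0
After op 8 (type): buf='red' undo_depth=4 redo_depth=0
After op 9 (type): buf='redabc' undo_depth=5 redo_depth=0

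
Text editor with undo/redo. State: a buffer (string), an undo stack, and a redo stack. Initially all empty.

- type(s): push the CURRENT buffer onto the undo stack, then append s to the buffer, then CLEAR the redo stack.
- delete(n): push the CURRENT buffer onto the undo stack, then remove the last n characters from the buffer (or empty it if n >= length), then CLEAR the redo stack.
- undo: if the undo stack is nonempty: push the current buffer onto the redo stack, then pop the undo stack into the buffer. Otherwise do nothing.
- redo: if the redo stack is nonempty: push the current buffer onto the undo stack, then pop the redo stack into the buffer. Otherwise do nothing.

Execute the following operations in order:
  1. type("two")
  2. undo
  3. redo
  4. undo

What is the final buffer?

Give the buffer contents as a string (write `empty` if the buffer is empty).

After op 1 (type): buf='two' undo_depth=1 redo_depth=0
After op 2 (undo): buf='(empty)' undo_depth=0 redo_depth=1
After op 3 (redo): buf='two' undo_depth=1 redo_depth=0
After op 4 (undo): buf='(empty)' undo_depth=0 redo_depth=1

Answer: empty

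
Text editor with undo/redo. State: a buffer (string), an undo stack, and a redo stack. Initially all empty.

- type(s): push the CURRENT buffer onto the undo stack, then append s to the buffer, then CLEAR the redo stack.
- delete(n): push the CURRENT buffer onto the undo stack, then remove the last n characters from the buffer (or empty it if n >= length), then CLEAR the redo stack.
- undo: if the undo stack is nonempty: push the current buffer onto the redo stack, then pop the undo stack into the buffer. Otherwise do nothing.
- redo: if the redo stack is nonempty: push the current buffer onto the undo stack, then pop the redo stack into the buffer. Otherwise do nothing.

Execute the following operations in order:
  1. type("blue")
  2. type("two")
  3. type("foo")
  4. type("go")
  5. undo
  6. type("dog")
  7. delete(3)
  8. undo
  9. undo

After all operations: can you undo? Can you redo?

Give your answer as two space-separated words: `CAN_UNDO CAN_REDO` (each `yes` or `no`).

After op 1 (type): buf='blue' undo_depth=1 redo_depth=0
After op 2 (type): buf='bluetwo' undo_depth=2 redo_depth=0
After op 3 (type): buf='bluetwofoo' undo_depth=3 redo_depth=0
After op 4 (type): buf='bluetwofoogo' undo_depth=4 redo_depth=0
After op 5 (undo): buf='bluetwofoo' undo_depth=3 redo_depth=1
After op 6 (type): buf='bluetwofoodog' undo_depth=4 redo_depth=0
After op 7 (delete): buf='bluetwofoo' undo_depth=5 redo_depth=0
After op 8 (undo): buf='bluetwofoodog' undo_depth=4 redo_depth=1
After op 9 (undo): buf='bluetwofoo' undo_depth=3 redo_depth=2

Answer: yes yes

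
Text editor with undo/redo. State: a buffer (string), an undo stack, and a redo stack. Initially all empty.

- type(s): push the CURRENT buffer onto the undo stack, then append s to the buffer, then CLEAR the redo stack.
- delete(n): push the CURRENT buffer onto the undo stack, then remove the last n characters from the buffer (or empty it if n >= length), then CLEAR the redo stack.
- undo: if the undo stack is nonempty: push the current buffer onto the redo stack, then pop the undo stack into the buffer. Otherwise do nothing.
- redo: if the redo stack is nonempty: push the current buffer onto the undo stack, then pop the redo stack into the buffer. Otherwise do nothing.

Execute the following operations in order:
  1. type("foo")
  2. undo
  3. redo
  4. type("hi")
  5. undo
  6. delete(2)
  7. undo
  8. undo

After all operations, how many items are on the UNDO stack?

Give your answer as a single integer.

After op 1 (type): buf='foo' undo_depth=1 redo_depth=0
After op 2 (undo): buf='(empty)' undo_depth=0 redo_depth=1
After op 3 (redo): buf='foo' undo_depth=1 redo_depth=0
After op 4 (type): buf='foohi' undo_depth=2 redo_depth=0
After op 5 (undo): buf='foo' undo_depth=1 redo_depth=1
After op 6 (delete): buf='f' undo_depth=2 redo_depth=0
After op 7 (undo): buf='foo' undo_depth=1 redo_depth=1
After op 8 (undo): buf='(empty)' undo_depth=0 redo_depth=2

Answer: 0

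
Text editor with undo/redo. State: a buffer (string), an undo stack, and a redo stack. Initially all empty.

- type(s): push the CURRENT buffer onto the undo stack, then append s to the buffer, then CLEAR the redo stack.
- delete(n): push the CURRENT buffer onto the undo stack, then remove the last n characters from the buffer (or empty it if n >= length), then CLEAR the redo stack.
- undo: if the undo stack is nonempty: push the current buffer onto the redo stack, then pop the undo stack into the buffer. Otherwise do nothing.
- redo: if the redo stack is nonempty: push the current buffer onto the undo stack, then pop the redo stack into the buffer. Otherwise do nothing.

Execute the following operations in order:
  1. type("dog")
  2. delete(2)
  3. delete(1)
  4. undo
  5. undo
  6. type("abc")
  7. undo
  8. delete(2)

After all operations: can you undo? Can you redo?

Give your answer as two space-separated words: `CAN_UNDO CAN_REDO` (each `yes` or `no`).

Answer: yes no

Derivation:
After op 1 (type): buf='dog' undo_depth=1 redo_depth=0
After op 2 (delete): buf='d' undo_depth=2 redo_depth=0
After op 3 (delete): buf='(empty)' undo_depth=3 redo_depth=0
After op 4 (undo): buf='d' undo_depth=2 redo_depth=1
After op 5 (undo): buf='dog' undo_depth=1 redo_depth=2
After op 6 (type): buf='dogabc' undo_depth=2 redo_depth=0
After op 7 (undo): buf='dog' undo_depth=1 redo_depth=1
After op 8 (delete): buf='d' undo_depth=2 redo_depth=0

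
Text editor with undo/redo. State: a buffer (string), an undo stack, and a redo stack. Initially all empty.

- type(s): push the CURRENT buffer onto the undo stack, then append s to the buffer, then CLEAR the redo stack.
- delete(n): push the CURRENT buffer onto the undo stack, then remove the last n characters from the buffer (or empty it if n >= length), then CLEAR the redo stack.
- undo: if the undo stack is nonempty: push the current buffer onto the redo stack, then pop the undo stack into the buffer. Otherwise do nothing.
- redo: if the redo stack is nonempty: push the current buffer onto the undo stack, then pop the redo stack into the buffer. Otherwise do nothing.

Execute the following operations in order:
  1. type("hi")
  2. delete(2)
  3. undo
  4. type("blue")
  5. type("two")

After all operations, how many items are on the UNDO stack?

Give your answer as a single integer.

After op 1 (type): buf='hi' undo_depth=1 redo_depth=0
After op 2 (delete): buf='(empty)' undo_depth=2 redo_depth=0
After op 3 (undo): buf='hi' undo_depth=1 redo_depth=1
After op 4 (type): buf='hiblue' undo_depth=2 redo_depth=0
After op 5 (type): buf='hibluetwo' undo_depth=3 redo_depth=0

Answer: 3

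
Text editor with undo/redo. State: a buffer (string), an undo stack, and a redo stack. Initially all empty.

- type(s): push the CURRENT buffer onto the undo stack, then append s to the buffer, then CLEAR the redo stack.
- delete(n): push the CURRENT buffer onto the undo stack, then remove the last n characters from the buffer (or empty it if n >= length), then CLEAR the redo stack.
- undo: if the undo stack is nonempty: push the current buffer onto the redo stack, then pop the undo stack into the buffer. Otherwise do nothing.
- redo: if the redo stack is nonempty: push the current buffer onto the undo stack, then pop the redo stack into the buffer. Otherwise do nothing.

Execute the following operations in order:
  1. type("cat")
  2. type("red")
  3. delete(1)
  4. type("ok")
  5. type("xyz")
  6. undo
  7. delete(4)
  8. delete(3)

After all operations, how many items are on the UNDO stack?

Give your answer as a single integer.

Answer: 6

Derivation:
After op 1 (type): buf='cat' undo_depth=1 redo_depth=0
After op 2 (type): buf='catred' undo_depth=2 redo_depth=0
After op 3 (delete): buf='catre' undo_depth=3 redo_depth=0
After op 4 (type): buf='catreok' undo_depth=4 redo_depth=0
After op 5 (type): buf='catreokxyz' undo_depth=5 redo_depth=0
After op 6 (undo): buf='catreok' undo_depth=4 redo_depth=1
After op 7 (delete): buf='cat' undo_depth=5 redo_depth=0
After op 8 (delete): buf='(empty)' undo_depth=6 redo_depth=0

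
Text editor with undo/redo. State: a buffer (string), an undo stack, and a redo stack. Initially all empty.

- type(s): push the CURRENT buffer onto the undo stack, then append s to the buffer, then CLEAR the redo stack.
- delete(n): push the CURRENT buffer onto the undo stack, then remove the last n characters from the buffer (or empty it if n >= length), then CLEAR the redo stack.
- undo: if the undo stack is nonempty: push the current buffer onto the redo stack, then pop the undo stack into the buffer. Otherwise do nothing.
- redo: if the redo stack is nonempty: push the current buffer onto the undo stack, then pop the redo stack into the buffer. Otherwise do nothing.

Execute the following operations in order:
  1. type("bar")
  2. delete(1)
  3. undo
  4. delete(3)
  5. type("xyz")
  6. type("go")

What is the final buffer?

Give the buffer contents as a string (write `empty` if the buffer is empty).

Answer: xyzgo

Derivation:
After op 1 (type): buf='bar' undo_depth=1 redo_depth=0
After op 2 (delete): buf='ba' undo_depth=2 redo_depth=0
After op 3 (undo): buf='bar' undo_depth=1 redo_depth=1
After op 4 (delete): buf='(empty)' undo_depth=2 redo_depth=0
After op 5 (type): buf='xyz' undo_depth=3 redo_depth=0
After op 6 (type): buf='xyzgo' undo_depth=4 redo_depth=0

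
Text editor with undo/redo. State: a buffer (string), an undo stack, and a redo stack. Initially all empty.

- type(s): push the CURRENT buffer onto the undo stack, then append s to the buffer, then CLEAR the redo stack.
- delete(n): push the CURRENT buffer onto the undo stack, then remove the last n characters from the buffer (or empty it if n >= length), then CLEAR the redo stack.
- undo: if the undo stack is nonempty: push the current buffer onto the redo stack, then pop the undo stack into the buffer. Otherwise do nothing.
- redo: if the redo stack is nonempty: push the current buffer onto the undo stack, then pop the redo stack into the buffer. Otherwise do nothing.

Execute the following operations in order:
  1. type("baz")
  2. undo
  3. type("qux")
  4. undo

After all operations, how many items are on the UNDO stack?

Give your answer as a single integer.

Answer: 0

Derivation:
After op 1 (type): buf='baz' undo_depth=1 redo_depth=0
After op 2 (undo): buf='(empty)' undo_depth=0 redo_depth=1
After op 3 (type): buf='qux' undo_depth=1 redo_depth=0
After op 4 (undo): buf='(empty)' undo_depth=0 redo_depth=1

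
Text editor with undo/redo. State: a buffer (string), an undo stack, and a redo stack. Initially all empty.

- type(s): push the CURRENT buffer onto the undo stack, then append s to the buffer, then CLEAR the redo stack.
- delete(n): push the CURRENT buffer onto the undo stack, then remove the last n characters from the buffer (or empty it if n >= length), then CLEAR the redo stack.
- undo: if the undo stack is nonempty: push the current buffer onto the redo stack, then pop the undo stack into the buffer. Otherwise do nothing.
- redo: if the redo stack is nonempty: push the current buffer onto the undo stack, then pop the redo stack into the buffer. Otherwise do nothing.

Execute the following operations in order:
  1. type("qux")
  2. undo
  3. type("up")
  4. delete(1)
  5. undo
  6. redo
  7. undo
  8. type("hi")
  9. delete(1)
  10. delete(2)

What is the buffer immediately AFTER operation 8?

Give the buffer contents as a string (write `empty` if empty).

Answer: uphi

Derivation:
After op 1 (type): buf='qux' undo_depth=1 redo_depth=0
After op 2 (undo): buf='(empty)' undo_depth=0 redo_depth=1
After op 3 (type): buf='up' undo_depth=1 redo_depth=0
After op 4 (delete): buf='u' undo_depth=2 redo_depth=0
After op 5 (undo): buf='up' undo_depth=1 redo_depth=1
After op 6 (redo): buf='u' undo_depth=2 redo_depth=0
After op 7 (undo): buf='up' undo_depth=1 redo_depth=1
After op 8 (type): buf='uphi' undo_depth=2 redo_depth=0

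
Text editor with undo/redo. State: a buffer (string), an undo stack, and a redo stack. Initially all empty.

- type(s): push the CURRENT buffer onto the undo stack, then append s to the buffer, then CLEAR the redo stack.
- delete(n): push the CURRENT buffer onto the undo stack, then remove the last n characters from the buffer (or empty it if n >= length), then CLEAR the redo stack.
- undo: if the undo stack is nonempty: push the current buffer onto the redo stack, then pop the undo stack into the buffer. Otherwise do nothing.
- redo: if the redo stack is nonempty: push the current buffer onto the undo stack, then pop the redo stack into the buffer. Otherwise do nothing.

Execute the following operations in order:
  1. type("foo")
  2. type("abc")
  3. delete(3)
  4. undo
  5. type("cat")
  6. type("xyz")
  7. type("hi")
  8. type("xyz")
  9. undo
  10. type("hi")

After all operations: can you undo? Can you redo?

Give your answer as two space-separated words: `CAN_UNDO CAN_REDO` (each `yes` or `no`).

After op 1 (type): buf='foo' undo_depth=1 redo_depth=0
After op 2 (type): buf='fooabc' undo_depth=2 redo_depth=0
After op 3 (delete): buf='foo' undo_depth=3 redo_depth=0
After op 4 (undo): buf='fooabc' undo_depth=2 redo_depth=1
After op 5 (type): buf='fooabccat' undo_depth=3 redo_depth=0
After op 6 (type): buf='fooabccatxyz' undo_depth=4 redo_depth=0
After op 7 (type): buf='fooabccatxyzhi' undo_depth=5 redo_depth=0
After op 8 (type): buf='fooabccatxyzhixyz' undo_depth=6 redo_depth=0
After op 9 (undo): buf='fooabccatxyzhi' undo_depth=5 redo_depth=1
After op 10 (type): buf='fooabccatxyzhihi' undo_depth=6 redo_depth=0

Answer: yes no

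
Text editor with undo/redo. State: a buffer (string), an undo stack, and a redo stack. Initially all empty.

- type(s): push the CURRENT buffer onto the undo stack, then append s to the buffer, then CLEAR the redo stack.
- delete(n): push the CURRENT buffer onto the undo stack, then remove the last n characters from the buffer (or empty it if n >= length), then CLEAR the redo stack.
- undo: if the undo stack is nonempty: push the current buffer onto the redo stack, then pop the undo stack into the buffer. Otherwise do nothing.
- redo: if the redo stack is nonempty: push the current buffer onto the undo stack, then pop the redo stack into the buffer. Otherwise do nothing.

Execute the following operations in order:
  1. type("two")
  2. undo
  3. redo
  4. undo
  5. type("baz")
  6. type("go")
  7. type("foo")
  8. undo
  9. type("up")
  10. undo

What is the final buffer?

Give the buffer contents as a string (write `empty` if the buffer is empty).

Answer: bazgo

Derivation:
After op 1 (type): buf='two' undo_depth=1 redo_depth=0
After op 2 (undo): buf='(empty)' undo_depth=0 redo_depth=1
After op 3 (redo): buf='two' undo_depth=1 redo_depth=0
After op 4 (undo): buf='(empty)' undo_depth=0 redo_depth=1
After op 5 (type): buf='baz' undo_depth=1 redo_depth=0
After op 6 (type): buf='bazgo' undo_depth=2 redo_depth=0
After op 7 (type): buf='bazgofoo' undo_depth=3 redo_depth=0
After op 8 (undo): buf='bazgo' undo_depth=2 redo_depth=1
After op 9 (type): buf='bazgoup' undo_depth=3 redo_depth=0
After op 10 (undo): buf='bazgo' undo_depth=2 redo_depth=1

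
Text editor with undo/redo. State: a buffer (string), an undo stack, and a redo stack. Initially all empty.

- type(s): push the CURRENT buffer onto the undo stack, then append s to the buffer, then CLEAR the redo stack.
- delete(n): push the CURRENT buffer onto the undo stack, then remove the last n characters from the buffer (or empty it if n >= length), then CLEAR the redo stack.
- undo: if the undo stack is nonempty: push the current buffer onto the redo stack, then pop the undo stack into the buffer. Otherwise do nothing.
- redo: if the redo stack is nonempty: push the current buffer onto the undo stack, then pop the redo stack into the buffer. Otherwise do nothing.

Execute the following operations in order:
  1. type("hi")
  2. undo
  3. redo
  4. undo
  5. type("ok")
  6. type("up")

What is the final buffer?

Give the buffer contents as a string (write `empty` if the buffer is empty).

After op 1 (type): buf='hi' undo_depth=1 redo_depth=0
After op 2 (undo): buf='(empty)' undo_depth=0 redo_depth=1
After op 3 (redo): buf='hi' undo_depth=1 redo_depth=0
After op 4 (undo): buf='(empty)' undo_depth=0 redo_depth=1
After op 5 (type): buf='ok' undo_depth=1 redo_depth=0
After op 6 (type): buf='okup' undo_depth=2 redo_depth=0

Answer: okup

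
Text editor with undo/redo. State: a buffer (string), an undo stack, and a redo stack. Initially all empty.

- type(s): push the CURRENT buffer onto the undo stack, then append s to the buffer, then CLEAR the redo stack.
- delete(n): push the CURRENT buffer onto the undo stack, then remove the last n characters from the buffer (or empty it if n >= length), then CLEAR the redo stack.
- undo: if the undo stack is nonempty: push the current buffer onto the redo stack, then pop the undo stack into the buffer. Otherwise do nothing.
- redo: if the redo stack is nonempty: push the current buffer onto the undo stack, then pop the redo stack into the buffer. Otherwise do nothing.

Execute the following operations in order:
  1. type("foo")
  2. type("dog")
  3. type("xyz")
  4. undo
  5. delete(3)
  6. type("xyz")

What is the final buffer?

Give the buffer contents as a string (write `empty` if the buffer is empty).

Answer: fooxyz

Derivation:
After op 1 (type): buf='foo' undo_depth=1 redo_depth=0
After op 2 (type): buf='foodog' undo_depth=2 redo_depth=0
After op 3 (type): buf='foodogxyz' undo_depth=3 redo_depth=0
After op 4 (undo): buf='foodog' undo_depth=2 redo_depth=1
After op 5 (delete): buf='foo' undo_depth=3 redo_depth=0
After op 6 (type): buf='fooxyz' undo_depth=4 redo_depth=0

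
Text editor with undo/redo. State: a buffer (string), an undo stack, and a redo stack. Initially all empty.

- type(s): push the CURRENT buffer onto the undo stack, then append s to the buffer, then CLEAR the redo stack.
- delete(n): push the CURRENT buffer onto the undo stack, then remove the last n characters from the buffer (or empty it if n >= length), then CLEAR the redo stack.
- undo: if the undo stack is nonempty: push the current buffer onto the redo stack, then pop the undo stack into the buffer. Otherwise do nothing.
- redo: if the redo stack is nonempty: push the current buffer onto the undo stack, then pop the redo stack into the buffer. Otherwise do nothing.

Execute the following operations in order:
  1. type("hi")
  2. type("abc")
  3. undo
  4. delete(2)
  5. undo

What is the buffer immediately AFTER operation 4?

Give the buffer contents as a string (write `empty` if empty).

Answer: empty

Derivation:
After op 1 (type): buf='hi' undo_depth=1 redo_depth=0
After op 2 (type): buf='hiabc' undo_depth=2 redo_depth=0
After op 3 (undo): buf='hi' undo_depth=1 redo_depth=1
After op 4 (delete): buf='(empty)' undo_depth=2 redo_depth=0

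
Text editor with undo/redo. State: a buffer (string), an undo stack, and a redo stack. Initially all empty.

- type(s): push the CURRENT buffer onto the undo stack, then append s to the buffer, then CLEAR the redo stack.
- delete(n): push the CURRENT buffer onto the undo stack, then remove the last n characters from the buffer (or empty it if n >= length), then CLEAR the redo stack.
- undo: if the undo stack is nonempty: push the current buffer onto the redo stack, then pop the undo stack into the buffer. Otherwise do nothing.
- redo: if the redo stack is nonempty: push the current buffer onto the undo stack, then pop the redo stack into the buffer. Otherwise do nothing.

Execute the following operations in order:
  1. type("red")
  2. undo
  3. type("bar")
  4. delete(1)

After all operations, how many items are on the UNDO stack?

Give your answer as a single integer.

After op 1 (type): buf='red' undo_depth=1 redo_depth=0
After op 2 (undo): buf='(empty)' undo_depth=0 redo_depth=1
After op 3 (type): buf='bar' undo_depth=1 redo_depth=0
After op 4 (delete): buf='ba' undo_depth=2 redo_depth=0

Answer: 2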